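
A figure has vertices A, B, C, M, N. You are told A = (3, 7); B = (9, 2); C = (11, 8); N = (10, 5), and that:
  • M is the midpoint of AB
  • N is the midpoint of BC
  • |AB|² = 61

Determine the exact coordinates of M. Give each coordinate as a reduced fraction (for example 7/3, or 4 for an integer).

M = (6, 9/2)

1. M_x = 6  [2·M = A+B = (3, 7)+(9, 2)]
2. M_y = 9/2  [2·M = A+B = (3, 7)+(9, 2)]
   so M = (6, 9/2)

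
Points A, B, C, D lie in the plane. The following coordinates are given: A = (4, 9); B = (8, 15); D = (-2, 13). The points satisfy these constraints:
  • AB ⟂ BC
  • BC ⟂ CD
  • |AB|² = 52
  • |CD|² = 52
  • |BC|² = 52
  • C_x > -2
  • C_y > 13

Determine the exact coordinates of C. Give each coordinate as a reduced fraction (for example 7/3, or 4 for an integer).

1. C_x = 2  [[AB ⟂ BC ⇒ 4x+6y-122=0] ∩ [|C−(-2, 13)|²=52]]
2. C_y = 19  [[AB ⟂ BC ⇒ 4x+6y-122=0] ∩ [|C−(-2, 13)|²=52]]
   so C = (2, 19)

C = (2, 19)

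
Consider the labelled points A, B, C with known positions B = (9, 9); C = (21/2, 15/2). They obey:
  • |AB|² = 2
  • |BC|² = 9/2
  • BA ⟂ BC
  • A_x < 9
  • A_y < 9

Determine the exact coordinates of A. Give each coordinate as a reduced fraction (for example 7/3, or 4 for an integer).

1. A_x = 8  [[BA ⟂ BC ⇒ 3/2x-3/2y=0] ∩ [|A−(9, 9)|²=2]]
2. A_y = 8  [[BA ⟂ BC ⇒ 3/2x-3/2y=0] ∩ [|A−(9, 9)|²=2]]
   so A = (8, 8)

A = (8, 8)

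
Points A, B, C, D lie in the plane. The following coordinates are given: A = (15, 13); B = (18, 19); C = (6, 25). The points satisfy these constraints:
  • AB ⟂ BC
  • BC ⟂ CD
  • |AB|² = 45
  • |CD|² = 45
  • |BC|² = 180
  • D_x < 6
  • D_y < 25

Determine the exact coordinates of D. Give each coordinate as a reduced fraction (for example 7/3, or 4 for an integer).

1. D_x = 3  [[BC ⟂ CD ⇒ -12x+6y-78=0] ∩ [|D−(6, 25)|²=45]]
2. D_y = 19  [[BC ⟂ CD ⇒ -12x+6y-78=0] ∩ [|D−(6, 25)|²=45]]
   so D = (3, 19)

D = (3, 19)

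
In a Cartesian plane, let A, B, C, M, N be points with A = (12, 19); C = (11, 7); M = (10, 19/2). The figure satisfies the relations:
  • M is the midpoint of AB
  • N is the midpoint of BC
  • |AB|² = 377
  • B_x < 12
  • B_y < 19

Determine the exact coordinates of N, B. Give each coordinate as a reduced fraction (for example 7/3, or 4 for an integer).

N = (19/2, 7/2)
B = (8, 0)

1. B_x = 8  [B = 2·M−A = 2·(10, 19/2)−(12, 19)]
2. B_y = 0  [B = 2·M−A = 2·(10, 19/2)−(12, 19)]
   so B = (8, 0)
3. N_x = 19/2  [2·N = B+C = (8, 0)+(11, 7)]
4. N_y = 7/2  [2·N = B+C = (8, 0)+(11, 7)]
   so N = (19/2, 7/2)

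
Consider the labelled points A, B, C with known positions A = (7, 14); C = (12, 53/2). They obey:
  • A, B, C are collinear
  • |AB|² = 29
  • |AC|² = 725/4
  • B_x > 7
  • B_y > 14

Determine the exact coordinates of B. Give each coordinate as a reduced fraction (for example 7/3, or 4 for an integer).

B = (9, 19)

1. B_x = 9  [[A, B, C are collinear ⇒ 25/2x-5y-35/2=0] ∩ [|B−(7, 14)|²=29]]
2. B_y = 19  [[A, B, C are collinear ⇒ 25/2x-5y-35/2=0] ∩ [|B−(7, 14)|²=29]]
   so B = (9, 19)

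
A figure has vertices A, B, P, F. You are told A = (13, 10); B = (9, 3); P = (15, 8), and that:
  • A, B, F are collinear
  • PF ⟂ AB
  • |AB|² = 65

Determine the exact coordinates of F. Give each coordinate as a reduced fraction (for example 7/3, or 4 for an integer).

1. F_x = 821/65  [[A, B, F are collinear ⇒ 7x-4y-51=0] ∩ [PF ⟂ AB ⇒ -4x-7y+116=0]]
2. F_y = 608/65  [[A, B, F are collinear ⇒ 7x-4y-51=0] ∩ [PF ⟂ AB ⇒ -4x-7y+116=0]]
   so F = (821/65, 608/65)

F = (821/65, 608/65)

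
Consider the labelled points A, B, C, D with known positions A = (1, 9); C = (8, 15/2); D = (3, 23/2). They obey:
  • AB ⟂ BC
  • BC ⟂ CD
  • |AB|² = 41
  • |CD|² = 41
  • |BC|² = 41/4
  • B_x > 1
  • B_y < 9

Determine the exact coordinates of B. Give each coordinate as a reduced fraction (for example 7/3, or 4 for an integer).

1. B_x = 6  [[BC ⟂ CD ⇒ 5x-4y-10=0] ∩ [|B−(1, 9)|²=41]]
2. B_y = 5  [[BC ⟂ CD ⇒ 5x-4y-10=0] ∩ [|B−(1, 9)|²=41]]
   so B = (6, 5)

B = (6, 5)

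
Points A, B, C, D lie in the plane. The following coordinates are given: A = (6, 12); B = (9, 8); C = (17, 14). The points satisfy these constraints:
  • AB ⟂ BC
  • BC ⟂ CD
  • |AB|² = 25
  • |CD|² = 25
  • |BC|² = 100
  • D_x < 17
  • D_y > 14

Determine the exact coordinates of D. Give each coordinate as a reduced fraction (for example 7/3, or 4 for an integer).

D = (14, 18)

1. D_x = 14  [[BC ⟂ CD ⇒ 8x+6y-220=0] ∩ [|D−(17, 14)|²=25]]
2. D_y = 18  [[BC ⟂ CD ⇒ 8x+6y-220=0] ∩ [|D−(17, 14)|²=25]]
   so D = (14, 18)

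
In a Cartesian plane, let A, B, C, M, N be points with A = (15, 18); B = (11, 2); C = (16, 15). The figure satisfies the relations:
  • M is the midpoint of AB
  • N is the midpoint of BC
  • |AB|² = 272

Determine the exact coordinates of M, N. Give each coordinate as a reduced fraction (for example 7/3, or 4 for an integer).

M = (13, 10)
N = (27/2, 17/2)

1. M_x = 13  [2·M = A+B = (15, 18)+(11, 2)]
2. M_y = 10  [2·M = A+B = (15, 18)+(11, 2)]
   so M = (13, 10)
3. N_x = 27/2  [2·N = B+C = (11, 2)+(16, 15)]
4. N_y = 17/2  [2·N = B+C = (11, 2)+(16, 15)]
   so N = (27/2, 17/2)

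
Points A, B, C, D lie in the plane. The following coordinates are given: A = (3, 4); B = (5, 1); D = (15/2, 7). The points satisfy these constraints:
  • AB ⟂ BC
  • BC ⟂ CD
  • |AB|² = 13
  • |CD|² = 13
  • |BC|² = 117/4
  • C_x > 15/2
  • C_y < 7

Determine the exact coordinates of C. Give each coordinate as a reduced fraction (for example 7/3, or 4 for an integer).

C = (19/2, 4)

1. C_x = 19/2  [[AB ⟂ BC ⇒ 2x-3y-7=0] ∩ [|C−(15/2, 7)|²=13]]
2. C_y = 4  [[AB ⟂ BC ⇒ 2x-3y-7=0] ∩ [|C−(15/2, 7)|²=13]]
   so C = (19/2, 4)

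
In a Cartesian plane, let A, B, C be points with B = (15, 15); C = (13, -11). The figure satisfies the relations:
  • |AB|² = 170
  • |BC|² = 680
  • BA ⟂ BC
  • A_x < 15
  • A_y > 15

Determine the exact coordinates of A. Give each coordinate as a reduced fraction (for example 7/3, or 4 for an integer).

A = (2, 16)

1. A_x = 2  [[BA ⟂ BC ⇒ -2x-26y+420=0] ∩ [|A−(15, 15)|²=170]]
2. A_y = 16  [[BA ⟂ BC ⇒ -2x-26y+420=0] ∩ [|A−(15, 15)|²=170]]
   so A = (2, 16)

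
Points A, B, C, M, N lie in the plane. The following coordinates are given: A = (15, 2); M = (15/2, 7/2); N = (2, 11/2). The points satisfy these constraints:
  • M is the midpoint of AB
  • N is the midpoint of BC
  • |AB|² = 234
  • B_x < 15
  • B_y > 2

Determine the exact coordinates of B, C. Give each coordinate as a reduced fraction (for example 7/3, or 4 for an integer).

B = (0, 5)
C = (4, 6)

1. B_x = 0  [B = 2·M−A = 2·(15/2, 7/2)−(15, 2)]
2. B_y = 5  [B = 2·M−A = 2·(15/2, 7/2)−(15, 2)]
   so B = (0, 5)
3. C_x = 4  [C = 2·N−B = 2·(2, 11/2)−(0, 5)]
4. C_y = 6  [C = 2·N−B = 2·(2, 11/2)−(0, 5)]
   so C = (4, 6)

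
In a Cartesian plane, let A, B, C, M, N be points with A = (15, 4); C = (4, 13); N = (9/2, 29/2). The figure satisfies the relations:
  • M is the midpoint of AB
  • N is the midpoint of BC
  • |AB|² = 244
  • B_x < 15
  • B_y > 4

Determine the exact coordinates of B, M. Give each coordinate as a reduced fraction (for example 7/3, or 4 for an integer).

B = (5, 16)
M = (10, 10)

1. B_x = 5  [B = 2·N−C = 2·(9/2, 29/2)−(4, 13)]
2. B_y = 16  [B = 2·N−C = 2·(9/2, 29/2)−(4, 13)]
   so B = (5, 16)
3. M_x = 10  [2·M = A+B = (15, 4)+(5, 16)]
4. M_y = 10  [2·M = A+B = (15, 4)+(5, 16)]
   so M = (10, 10)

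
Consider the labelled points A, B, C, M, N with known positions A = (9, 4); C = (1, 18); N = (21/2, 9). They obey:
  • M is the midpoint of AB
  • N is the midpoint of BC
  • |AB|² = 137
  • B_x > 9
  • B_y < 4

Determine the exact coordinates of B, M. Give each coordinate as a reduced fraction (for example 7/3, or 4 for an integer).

B = (20, 0)
M = (29/2, 2)

1. B_x = 20  [B = 2·N−C = 2·(21/2, 9)−(1, 18)]
2. B_y = 0  [B = 2·N−C = 2·(21/2, 9)−(1, 18)]
   so B = (20, 0)
3. M_x = 29/2  [2·M = A+B = (9, 4)+(20, 0)]
4. M_y = 2  [2·M = A+B = (9, 4)+(20, 0)]
   so M = (29/2, 2)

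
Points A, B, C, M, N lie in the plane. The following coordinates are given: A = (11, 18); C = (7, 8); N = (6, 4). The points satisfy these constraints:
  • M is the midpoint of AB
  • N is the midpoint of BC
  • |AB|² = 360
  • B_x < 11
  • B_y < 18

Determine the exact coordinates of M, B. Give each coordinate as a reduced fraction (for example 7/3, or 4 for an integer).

1. B_x = 5  [B = 2·N−C = 2·(6, 4)−(7, 8)]
2. B_y = 0  [B = 2·N−C = 2·(6, 4)−(7, 8)]
   so B = (5, 0)
3. M_x = 8  [2·M = A+B = (11, 18)+(5, 0)]
4. M_y = 9  [2·M = A+B = (11, 18)+(5, 0)]
   so M = (8, 9)

M = (8, 9)
B = (5, 0)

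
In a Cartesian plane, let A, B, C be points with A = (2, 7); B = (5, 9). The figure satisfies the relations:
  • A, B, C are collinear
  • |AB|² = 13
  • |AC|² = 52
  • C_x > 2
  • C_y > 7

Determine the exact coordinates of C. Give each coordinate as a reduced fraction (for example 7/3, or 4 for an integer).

1. C_x = 8  [[A, B, C are collinear ⇒ -2x+3y-17=0] ∩ [|C−(2, 7)|²=52]]
2. C_y = 11  [[A, B, C are collinear ⇒ -2x+3y-17=0] ∩ [|C−(2, 7)|²=52]]
   so C = (8, 11)

C = (8, 11)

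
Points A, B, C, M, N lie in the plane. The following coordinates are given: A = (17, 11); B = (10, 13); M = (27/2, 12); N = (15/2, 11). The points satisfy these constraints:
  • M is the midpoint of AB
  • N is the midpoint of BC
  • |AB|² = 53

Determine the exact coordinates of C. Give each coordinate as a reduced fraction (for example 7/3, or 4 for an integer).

1. C_x = 5  [C = 2·N−B = 2·(15/2, 11)−(10, 13)]
2. C_y = 9  [C = 2·N−B = 2·(15/2, 11)−(10, 13)]
   so C = (5, 9)

C = (5, 9)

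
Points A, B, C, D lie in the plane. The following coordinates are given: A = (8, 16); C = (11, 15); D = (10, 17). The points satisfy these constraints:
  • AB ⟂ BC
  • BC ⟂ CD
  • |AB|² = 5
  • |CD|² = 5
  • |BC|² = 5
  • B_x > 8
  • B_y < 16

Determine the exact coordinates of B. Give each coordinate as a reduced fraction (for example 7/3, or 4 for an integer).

B = (9, 14)

1. B_x = 9  [[BC ⟂ CD ⇒ 1x-2y+19=0] ∩ [|B−(8, 16)|²=5]]
2. B_y = 14  [[BC ⟂ CD ⇒ 1x-2y+19=0] ∩ [|B−(8, 16)|²=5]]
   so B = (9, 14)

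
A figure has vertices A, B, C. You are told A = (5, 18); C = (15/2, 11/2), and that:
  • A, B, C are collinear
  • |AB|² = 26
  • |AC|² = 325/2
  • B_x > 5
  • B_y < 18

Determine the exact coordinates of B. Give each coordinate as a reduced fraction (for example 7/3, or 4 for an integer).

B = (6, 13)

1. B_x = 6  [[A, B, C are collinear ⇒ -25/2x-5/2y+215/2=0] ∩ [|B−(5, 18)|²=26]]
2. B_y = 13  [[A, B, C are collinear ⇒ -25/2x-5/2y+215/2=0] ∩ [|B−(5, 18)|²=26]]
   so B = (6, 13)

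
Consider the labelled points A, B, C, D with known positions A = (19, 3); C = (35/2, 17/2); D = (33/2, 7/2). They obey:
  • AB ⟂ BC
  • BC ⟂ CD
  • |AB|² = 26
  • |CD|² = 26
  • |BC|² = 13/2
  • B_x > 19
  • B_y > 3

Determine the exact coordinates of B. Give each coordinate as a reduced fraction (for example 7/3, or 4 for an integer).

1. B_x = 20  [[BC ⟂ CD ⇒ 1x+5y-60=0] ∩ [|B−(19, 3)|²=26]]
2. B_y = 8  [[BC ⟂ CD ⇒ 1x+5y-60=0] ∩ [|B−(19, 3)|²=26]]
   so B = (20, 8)

B = (20, 8)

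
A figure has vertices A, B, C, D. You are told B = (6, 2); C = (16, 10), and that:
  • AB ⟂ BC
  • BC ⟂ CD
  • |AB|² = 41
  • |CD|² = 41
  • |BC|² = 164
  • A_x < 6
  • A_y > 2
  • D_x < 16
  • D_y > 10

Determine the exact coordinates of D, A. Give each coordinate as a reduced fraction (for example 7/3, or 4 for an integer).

1. D_x = 12  [[BC ⟂ CD ⇒ 10x+8y-240=0] ∩ [|D−(16, 10)|²=41]]
2. D_y = 15  [[BC ⟂ CD ⇒ 10x+8y-240=0] ∩ [|D−(16, 10)|²=41]]
   so D = (12, 15)
3. A_x = 2  [[AB ⟂ BC ⇒ -10x-8y+76=0] ∩ [|A−(6, 2)|²=41]]
4. A_y = 7  [[AB ⟂ BC ⇒ -10x-8y+76=0] ∩ [|A−(6, 2)|²=41]]
   so A = (2, 7)

D = (12, 15)
A = (2, 7)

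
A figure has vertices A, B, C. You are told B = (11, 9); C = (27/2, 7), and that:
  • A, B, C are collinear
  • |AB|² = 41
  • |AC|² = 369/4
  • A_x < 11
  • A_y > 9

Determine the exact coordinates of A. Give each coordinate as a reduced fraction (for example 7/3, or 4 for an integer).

1. A_x = 6  [[A, B, C are collinear ⇒ 2x+5/2y-89/2=0] ∩ [|A−(11, 9)|²=41]]
2. A_y = 13  [[A, B, C are collinear ⇒ 2x+5/2y-89/2=0] ∩ [|A−(11, 9)|²=41]]
   so A = (6, 13)

A = (6, 13)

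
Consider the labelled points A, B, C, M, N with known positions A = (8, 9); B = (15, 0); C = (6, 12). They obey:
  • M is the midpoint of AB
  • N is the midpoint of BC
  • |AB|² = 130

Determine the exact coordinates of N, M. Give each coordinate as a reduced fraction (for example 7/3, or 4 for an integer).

N = (21/2, 6)
M = (23/2, 9/2)

1. M_x = 23/2  [2·M = A+B = (8, 9)+(15, 0)]
2. M_y = 9/2  [2·M = A+B = (8, 9)+(15, 0)]
   so M = (23/2, 9/2)
3. N_x = 21/2  [2·N = B+C = (15, 0)+(6, 12)]
4. N_y = 6  [2·N = B+C = (15, 0)+(6, 12)]
   so N = (21/2, 6)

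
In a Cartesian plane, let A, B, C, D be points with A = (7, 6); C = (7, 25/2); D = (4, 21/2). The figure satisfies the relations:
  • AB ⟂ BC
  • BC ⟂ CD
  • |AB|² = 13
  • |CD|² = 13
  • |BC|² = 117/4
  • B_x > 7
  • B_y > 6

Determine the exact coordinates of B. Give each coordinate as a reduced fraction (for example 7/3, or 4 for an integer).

B = (10, 8)

1. B_x = 10  [[BC ⟂ CD ⇒ 3x+2y-46=0] ∩ [|B−(7, 6)|²=13]]
2. B_y = 8  [[BC ⟂ CD ⇒ 3x+2y-46=0] ∩ [|B−(7, 6)|²=13]]
   so B = (10, 8)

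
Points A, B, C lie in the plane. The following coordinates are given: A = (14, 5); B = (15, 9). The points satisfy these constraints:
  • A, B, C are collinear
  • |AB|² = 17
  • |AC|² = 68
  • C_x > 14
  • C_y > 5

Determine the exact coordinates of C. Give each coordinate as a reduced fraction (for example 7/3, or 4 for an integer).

C = (16, 13)

1. C_x = 16  [[A, B, C are collinear ⇒ -4x+1y+51=0] ∩ [|C−(14, 5)|²=68]]
2. C_y = 13  [[A, B, C are collinear ⇒ -4x+1y+51=0] ∩ [|C−(14, 5)|²=68]]
   so C = (16, 13)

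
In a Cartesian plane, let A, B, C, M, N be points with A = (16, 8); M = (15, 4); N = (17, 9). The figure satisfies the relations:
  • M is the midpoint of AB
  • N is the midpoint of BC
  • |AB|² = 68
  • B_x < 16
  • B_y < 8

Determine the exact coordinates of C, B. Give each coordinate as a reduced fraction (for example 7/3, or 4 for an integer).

C = (20, 18)
B = (14, 0)

1. B_x = 14  [B = 2·M−A = 2·(15, 4)−(16, 8)]
2. B_y = 0  [B = 2·M−A = 2·(15, 4)−(16, 8)]
   so B = (14, 0)
3. C_x = 20  [C = 2·N−B = 2·(17, 9)−(14, 0)]
4. C_y = 18  [C = 2·N−B = 2·(17, 9)−(14, 0)]
   so C = (20, 18)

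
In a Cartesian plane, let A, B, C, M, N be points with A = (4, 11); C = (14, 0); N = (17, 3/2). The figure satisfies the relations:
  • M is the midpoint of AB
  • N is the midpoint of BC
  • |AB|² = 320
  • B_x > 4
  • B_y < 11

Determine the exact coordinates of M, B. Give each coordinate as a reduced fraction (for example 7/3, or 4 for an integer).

M = (12, 7)
B = (20, 3)

1. B_x = 20  [B = 2·N−C = 2·(17, 3/2)−(14, 0)]
2. B_y = 3  [B = 2·N−C = 2·(17, 3/2)−(14, 0)]
   so B = (20, 3)
3. M_x = 12  [2·M = A+B = (4, 11)+(20, 3)]
4. M_y = 7  [2·M = A+B = (4, 11)+(20, 3)]
   so M = (12, 7)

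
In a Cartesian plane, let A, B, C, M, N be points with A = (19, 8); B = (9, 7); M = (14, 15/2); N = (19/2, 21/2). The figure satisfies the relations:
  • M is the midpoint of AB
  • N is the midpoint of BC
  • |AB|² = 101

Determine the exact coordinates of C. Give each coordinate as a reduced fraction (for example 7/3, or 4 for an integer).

1. C_x = 10  [C = 2·N−B = 2·(19/2, 21/2)−(9, 7)]
2. C_y = 14  [C = 2·N−B = 2·(19/2, 21/2)−(9, 7)]
   so C = (10, 14)

C = (10, 14)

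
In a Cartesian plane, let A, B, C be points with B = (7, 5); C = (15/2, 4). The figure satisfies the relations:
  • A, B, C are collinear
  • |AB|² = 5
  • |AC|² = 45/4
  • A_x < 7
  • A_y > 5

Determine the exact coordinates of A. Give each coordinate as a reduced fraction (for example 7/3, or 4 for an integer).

1. A_x = 6  [[A, B, C are collinear ⇒ 1x+1/2y-19/2=0] ∩ [|A−(7, 5)|²=5]]
2. A_y = 7  [[A, B, C are collinear ⇒ 1x+1/2y-19/2=0] ∩ [|A−(7, 5)|²=5]]
   so A = (6, 7)

A = (6, 7)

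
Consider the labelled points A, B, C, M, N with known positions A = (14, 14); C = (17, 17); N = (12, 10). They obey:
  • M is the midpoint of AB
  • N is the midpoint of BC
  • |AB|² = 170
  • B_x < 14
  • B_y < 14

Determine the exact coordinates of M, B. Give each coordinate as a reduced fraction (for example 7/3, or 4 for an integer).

M = (21/2, 17/2)
B = (7, 3)

1. B_x = 7  [B = 2·N−C = 2·(12, 10)−(17, 17)]
2. B_y = 3  [B = 2·N−C = 2·(12, 10)−(17, 17)]
   so B = (7, 3)
3. M_x = 21/2  [2·M = A+B = (14, 14)+(7, 3)]
4. M_y = 17/2  [2·M = A+B = (14, 14)+(7, 3)]
   so M = (21/2, 17/2)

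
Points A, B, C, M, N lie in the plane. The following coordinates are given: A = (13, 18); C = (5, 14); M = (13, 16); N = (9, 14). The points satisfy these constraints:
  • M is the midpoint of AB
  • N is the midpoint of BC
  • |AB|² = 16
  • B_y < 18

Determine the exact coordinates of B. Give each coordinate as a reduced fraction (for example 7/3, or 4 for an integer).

B = (13, 14)

1. B_x = 13  [B = 2·M−A = 2·(13, 16)−(13, 18)]
2. B_y = 14  [B = 2·M−A = 2·(13, 16)−(13, 18)]
   so B = (13, 14)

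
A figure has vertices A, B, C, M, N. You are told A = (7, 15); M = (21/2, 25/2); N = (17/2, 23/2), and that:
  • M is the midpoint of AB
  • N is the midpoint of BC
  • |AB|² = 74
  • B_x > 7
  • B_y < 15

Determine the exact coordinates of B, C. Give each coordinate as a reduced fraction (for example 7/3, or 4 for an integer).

B = (14, 10)
C = (3, 13)

1. B_x = 14  [B = 2·M−A = 2·(21/2, 25/2)−(7, 15)]
2. B_y = 10  [B = 2·M−A = 2·(21/2, 25/2)−(7, 15)]
   so B = (14, 10)
3. C_x = 3  [C = 2·N−B = 2·(17/2, 23/2)−(14, 10)]
4. C_y = 13  [C = 2·N−B = 2·(17/2, 23/2)−(14, 10)]
   so C = (3, 13)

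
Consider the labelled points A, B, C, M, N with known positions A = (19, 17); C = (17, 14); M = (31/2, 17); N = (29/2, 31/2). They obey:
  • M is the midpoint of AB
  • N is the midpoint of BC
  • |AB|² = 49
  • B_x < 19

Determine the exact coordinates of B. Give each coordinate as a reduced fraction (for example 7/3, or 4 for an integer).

B = (12, 17)

1. B_x = 12  [B = 2·M−A = 2·(31/2, 17)−(19, 17)]
2. B_y = 17  [B = 2·M−A = 2·(31/2, 17)−(19, 17)]
   so B = (12, 17)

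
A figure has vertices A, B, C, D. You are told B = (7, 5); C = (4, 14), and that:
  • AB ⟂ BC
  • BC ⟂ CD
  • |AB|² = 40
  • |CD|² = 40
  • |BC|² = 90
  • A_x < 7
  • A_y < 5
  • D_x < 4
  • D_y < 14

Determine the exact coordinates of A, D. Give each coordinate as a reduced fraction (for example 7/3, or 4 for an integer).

A = (1, 3)
D = (-2, 12)

1. A_x = 1  [[AB ⟂ BC ⇒ 3x-9y+24=0] ∩ [|A−(7, 5)|²=40]]
2. A_y = 3  [[AB ⟂ BC ⇒ 3x-9y+24=0] ∩ [|A−(7, 5)|²=40]]
   so A = (1, 3)
3. D_x = -2  [[BC ⟂ CD ⇒ -3x+9y-114=0] ∩ [|D−(4, 14)|²=40]]
4. D_y = 12  [[BC ⟂ CD ⇒ -3x+9y-114=0] ∩ [|D−(4, 14)|²=40]]
   so D = (-2, 12)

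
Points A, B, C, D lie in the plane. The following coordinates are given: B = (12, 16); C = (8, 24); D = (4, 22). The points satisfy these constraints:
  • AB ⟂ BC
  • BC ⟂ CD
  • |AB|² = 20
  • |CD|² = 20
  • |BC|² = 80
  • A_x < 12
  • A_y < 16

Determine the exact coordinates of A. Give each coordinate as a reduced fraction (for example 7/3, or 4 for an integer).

A = (8, 14)

1. A_x = 8  [[AB ⟂ BC ⇒ 4x-8y+80=0] ∩ [|A−(12, 16)|²=20]]
2. A_y = 14  [[AB ⟂ BC ⇒ 4x-8y+80=0] ∩ [|A−(12, 16)|²=20]]
   so A = (8, 14)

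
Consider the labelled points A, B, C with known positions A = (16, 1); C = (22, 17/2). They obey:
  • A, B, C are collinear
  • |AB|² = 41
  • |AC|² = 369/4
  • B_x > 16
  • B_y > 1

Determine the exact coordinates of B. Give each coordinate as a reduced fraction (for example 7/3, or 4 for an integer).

1. B_x = 20  [[A, B, C are collinear ⇒ 15/2x-6y-114=0] ∩ [|B−(16, 1)|²=41]]
2. B_y = 6  [[A, B, C are collinear ⇒ 15/2x-6y-114=0] ∩ [|B−(16, 1)|²=41]]
   so B = (20, 6)

B = (20, 6)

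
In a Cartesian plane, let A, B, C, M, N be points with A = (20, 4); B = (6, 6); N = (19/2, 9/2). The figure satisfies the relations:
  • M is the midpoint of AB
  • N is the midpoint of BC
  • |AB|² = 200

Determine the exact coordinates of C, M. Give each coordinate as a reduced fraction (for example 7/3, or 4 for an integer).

C = (13, 3)
M = (13, 5)

1. M_x = 13  [2·M = A+B = (20, 4)+(6, 6)]
2. M_y = 5  [2·M = A+B = (20, 4)+(6, 6)]
   so M = (13, 5)
3. C_x = 13  [C = 2·N−B = 2·(19/2, 9/2)−(6, 6)]
4. C_y = 3  [C = 2·N−B = 2·(19/2, 9/2)−(6, 6)]
   so C = (13, 3)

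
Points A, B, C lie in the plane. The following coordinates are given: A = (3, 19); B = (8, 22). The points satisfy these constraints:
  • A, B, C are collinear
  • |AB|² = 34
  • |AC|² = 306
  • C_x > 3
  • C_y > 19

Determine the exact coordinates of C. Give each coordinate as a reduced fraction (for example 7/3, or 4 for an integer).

1. C_x = 18  [[A, B, C are collinear ⇒ -3x+5y-86=0] ∩ [|C−(3, 19)|²=306]]
2. C_y = 28  [[A, B, C are collinear ⇒ -3x+5y-86=0] ∩ [|C−(3, 19)|²=306]]
   so C = (18, 28)

C = (18, 28)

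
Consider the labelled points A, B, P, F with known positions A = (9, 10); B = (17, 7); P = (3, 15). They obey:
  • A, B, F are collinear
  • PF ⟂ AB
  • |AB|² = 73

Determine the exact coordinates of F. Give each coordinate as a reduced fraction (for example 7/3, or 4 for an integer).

1. F_x = 153/73  [[A, B, F are collinear ⇒ 3x+8y-107=0] ∩ [PF ⟂ AB ⇒ 8x-3y+21=0]]
2. F_y = 919/73  [[A, B, F are collinear ⇒ 3x+8y-107=0] ∩ [PF ⟂ AB ⇒ 8x-3y+21=0]]
   so F = (153/73, 919/73)

F = (153/73, 919/73)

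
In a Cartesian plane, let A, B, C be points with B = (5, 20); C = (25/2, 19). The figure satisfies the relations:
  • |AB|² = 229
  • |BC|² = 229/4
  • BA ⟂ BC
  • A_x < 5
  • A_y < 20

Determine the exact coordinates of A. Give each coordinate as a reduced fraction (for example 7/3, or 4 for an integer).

1. A_x = 3  [[BA ⟂ BC ⇒ 15/2x-1y-35/2=0] ∩ [|A−(5, 20)|²=229]]
2. A_y = 5  [[BA ⟂ BC ⇒ 15/2x-1y-35/2=0] ∩ [|A−(5, 20)|²=229]]
   so A = (3, 5)

A = (3, 5)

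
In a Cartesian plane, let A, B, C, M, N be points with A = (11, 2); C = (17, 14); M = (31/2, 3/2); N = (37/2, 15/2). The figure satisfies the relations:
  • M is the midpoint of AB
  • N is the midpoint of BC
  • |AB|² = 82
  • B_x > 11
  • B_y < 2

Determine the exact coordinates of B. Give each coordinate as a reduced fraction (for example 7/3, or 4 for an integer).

1. B_x = 20  [B = 2·M−A = 2·(31/2, 3/2)−(11, 2)]
2. B_y = 1  [B = 2·M−A = 2·(31/2, 3/2)−(11, 2)]
   so B = (20, 1)

B = (20, 1)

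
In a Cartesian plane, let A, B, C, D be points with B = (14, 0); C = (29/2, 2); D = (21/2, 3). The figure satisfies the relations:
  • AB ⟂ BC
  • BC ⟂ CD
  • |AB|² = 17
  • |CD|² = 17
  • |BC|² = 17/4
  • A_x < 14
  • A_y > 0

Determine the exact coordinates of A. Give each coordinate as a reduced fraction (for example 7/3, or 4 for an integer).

1. A_x = 10  [[AB ⟂ BC ⇒ -1/2x-2y+7=0] ∩ [|A−(14, 0)|²=17]]
2. A_y = 1  [[AB ⟂ BC ⇒ -1/2x-2y+7=0] ∩ [|A−(14, 0)|²=17]]
   so A = (10, 1)

A = (10, 1)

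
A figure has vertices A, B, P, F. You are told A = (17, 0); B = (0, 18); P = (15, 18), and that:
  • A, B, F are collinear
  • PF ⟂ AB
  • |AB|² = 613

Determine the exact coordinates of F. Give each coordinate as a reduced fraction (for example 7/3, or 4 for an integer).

1. F_x = 4335/613  [[A, B, F are collinear ⇒ -18x-17y+306=0] ∩ [PF ⟂ AB ⇒ -17x+18y-69=0]]
2. F_y = 6444/613  [[A, B, F are collinear ⇒ -18x-17y+306=0] ∩ [PF ⟂ AB ⇒ -17x+18y-69=0]]
   so F = (4335/613, 6444/613)

F = (4335/613, 6444/613)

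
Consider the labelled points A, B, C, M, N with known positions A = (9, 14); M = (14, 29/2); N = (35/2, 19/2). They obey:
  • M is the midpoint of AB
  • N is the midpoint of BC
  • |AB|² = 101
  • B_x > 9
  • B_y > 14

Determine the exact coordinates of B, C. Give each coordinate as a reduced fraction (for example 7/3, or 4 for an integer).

1. B_x = 19  [B = 2·M−A = 2·(14, 29/2)−(9, 14)]
2. B_y = 15  [B = 2·M−A = 2·(14, 29/2)−(9, 14)]
   so B = (19, 15)
3. C_x = 16  [C = 2·N−B = 2·(35/2, 19/2)−(19, 15)]
4. C_y = 4  [C = 2·N−B = 2·(35/2, 19/2)−(19, 15)]
   so C = (16, 4)

B = (19, 15)
C = (16, 4)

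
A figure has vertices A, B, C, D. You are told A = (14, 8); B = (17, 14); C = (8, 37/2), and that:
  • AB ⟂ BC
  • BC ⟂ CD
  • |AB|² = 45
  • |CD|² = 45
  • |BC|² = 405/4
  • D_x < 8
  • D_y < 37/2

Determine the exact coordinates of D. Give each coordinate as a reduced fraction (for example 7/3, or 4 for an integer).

D = (5, 25/2)

1. D_x = 5  [[BC ⟂ CD ⇒ -9x+9/2y-45/4=0] ∩ [|D−(8, 37/2)|²=45]]
2. D_y = 25/2  [[BC ⟂ CD ⇒ -9x+9/2y-45/4=0] ∩ [|D−(8, 37/2)|²=45]]
   so D = (5, 25/2)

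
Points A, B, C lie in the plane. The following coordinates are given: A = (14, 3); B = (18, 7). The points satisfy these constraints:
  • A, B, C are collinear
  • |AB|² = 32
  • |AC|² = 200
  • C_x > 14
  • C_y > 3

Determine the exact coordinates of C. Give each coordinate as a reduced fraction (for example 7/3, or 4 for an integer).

C = (24, 13)

1. C_x = 24  [[A, B, C are collinear ⇒ -4x+4y+44=0] ∩ [|C−(14, 3)|²=200]]
2. C_y = 13  [[A, B, C are collinear ⇒ -4x+4y+44=0] ∩ [|C−(14, 3)|²=200]]
   so C = (24, 13)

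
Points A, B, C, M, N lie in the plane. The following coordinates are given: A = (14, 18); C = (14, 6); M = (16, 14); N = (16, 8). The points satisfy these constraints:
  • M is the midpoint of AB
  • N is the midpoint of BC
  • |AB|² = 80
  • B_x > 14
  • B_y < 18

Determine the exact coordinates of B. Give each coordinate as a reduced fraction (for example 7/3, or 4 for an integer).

1. B_x = 18  [B = 2·M−A = 2·(16, 14)−(14, 18)]
2. B_y = 10  [B = 2·M−A = 2·(16, 14)−(14, 18)]
   so B = (18, 10)

B = (18, 10)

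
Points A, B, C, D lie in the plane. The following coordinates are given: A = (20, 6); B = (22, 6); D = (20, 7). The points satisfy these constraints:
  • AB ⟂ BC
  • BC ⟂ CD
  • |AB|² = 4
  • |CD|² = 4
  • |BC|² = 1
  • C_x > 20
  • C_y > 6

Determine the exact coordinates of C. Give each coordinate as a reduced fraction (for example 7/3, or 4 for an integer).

1. C_x = 22  [[AB ⟂ BC ⇒ 2x-44=0] ∩ [|C−(20, 7)|²=4]]
2. C_y = 7  [[AB ⟂ BC ⇒ 2x-44=0] ∩ [|C−(20, 7)|²=4]]
   so C = (22, 7)

C = (22, 7)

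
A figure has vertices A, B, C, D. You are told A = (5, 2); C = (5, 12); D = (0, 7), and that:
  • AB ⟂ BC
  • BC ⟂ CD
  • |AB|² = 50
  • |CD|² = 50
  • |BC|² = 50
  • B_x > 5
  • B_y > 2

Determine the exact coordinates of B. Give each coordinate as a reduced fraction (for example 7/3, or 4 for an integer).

1. B_x = 10  [[BC ⟂ CD ⇒ 5x+5y-85=0] ∩ [|B−(5, 2)|²=50]]
2. B_y = 7  [[BC ⟂ CD ⇒ 5x+5y-85=0] ∩ [|B−(5, 2)|²=50]]
   so B = (10, 7)

B = (10, 7)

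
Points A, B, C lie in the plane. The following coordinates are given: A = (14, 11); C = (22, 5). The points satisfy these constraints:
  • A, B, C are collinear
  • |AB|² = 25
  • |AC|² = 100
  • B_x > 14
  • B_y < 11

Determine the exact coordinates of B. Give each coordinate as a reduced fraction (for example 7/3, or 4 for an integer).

B = (18, 8)

1. B_x = 18  [[A, B, C are collinear ⇒ -6x-8y+172=0] ∩ [|B−(14, 11)|²=25]]
2. B_y = 8  [[A, B, C are collinear ⇒ -6x-8y+172=0] ∩ [|B−(14, 11)|²=25]]
   so B = (18, 8)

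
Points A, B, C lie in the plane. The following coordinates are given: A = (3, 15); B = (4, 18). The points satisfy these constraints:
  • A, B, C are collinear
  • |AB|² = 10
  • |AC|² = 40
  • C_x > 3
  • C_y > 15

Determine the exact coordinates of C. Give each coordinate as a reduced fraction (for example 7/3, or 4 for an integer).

1. C_x = 5  [[A, B, C are collinear ⇒ -3x+1y-6=0] ∩ [|C−(3, 15)|²=40]]
2. C_y = 21  [[A, B, C are collinear ⇒ -3x+1y-6=0] ∩ [|C−(3, 15)|²=40]]
   so C = (5, 21)

C = (5, 21)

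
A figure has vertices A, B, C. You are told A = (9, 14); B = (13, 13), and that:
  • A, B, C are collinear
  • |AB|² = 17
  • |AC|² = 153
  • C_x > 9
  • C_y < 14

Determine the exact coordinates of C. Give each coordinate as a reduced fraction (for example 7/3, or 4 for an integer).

C = (21, 11)

1. C_x = 21  [[A, B, C are collinear ⇒ 1x+4y-65=0] ∩ [|C−(9, 14)|²=153]]
2. C_y = 11  [[A, B, C are collinear ⇒ 1x+4y-65=0] ∩ [|C−(9, 14)|²=153]]
   so C = (21, 11)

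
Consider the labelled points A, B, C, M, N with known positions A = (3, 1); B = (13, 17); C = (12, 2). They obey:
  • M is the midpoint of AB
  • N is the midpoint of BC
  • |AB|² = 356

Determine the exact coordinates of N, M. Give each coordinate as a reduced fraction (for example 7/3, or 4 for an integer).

N = (25/2, 19/2)
M = (8, 9)

1. M_x = 8  [2·M = A+B = (3, 1)+(13, 17)]
2. M_y = 9  [2·M = A+B = (3, 1)+(13, 17)]
   so M = (8, 9)
3. N_x = 25/2  [2·N = B+C = (13, 17)+(12, 2)]
4. N_y = 19/2  [2·N = B+C = (13, 17)+(12, 2)]
   so N = (25/2, 19/2)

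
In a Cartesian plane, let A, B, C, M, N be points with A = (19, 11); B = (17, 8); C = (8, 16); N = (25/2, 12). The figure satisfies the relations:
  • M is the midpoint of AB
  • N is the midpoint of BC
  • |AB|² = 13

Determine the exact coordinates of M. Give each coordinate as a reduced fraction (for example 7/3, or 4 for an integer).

M = (18, 19/2)

1. M_x = 18  [2·M = A+B = (19, 11)+(17, 8)]
2. M_y = 19/2  [2·M = A+B = (19, 11)+(17, 8)]
   so M = (18, 19/2)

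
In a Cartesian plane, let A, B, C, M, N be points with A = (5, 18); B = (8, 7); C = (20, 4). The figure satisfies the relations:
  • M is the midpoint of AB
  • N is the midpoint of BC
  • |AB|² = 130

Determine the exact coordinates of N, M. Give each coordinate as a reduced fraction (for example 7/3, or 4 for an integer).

N = (14, 11/2)
M = (13/2, 25/2)

1. M_x = 13/2  [2·M = A+B = (5, 18)+(8, 7)]
2. M_y = 25/2  [2·M = A+B = (5, 18)+(8, 7)]
   so M = (13/2, 25/2)
3. N_x = 14  [2·N = B+C = (8, 7)+(20, 4)]
4. N_y = 11/2  [2·N = B+C = (8, 7)+(20, 4)]
   so N = (14, 11/2)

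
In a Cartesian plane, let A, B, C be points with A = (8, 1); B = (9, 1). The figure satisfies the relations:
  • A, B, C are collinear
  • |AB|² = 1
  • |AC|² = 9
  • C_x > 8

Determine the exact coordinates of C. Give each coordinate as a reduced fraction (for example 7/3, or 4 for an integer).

C = (11, 1)

1. C_x = 11  [[A, B, C are collinear ⇒ 1y-1=0] ∩ [|C−(8, 1)|²=9]]
2. C_y = 1  [[A, B, C are collinear ⇒ 1y-1=0] ∩ [|C−(8, 1)|²=9]]
   so C = (11, 1)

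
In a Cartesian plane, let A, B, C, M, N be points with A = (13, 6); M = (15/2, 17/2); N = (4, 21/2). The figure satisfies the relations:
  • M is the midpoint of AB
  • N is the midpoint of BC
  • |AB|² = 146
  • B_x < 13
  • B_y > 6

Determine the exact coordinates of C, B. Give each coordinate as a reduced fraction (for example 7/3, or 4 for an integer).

1. B_x = 2  [B = 2·M−A = 2·(15/2, 17/2)−(13, 6)]
2. B_y = 11  [B = 2·M−A = 2·(15/2, 17/2)−(13, 6)]
   so B = (2, 11)
3. C_x = 6  [C = 2·N−B = 2·(4, 21/2)−(2, 11)]
4. C_y = 10  [C = 2·N−B = 2·(4, 21/2)−(2, 11)]
   so C = (6, 10)

C = (6, 10)
B = (2, 11)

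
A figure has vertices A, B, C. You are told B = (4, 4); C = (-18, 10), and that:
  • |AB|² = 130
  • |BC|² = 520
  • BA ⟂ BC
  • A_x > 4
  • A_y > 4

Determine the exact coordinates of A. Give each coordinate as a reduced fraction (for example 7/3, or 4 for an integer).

A = (7, 15)

1. A_x = 7  [[BA ⟂ BC ⇒ -22x+6y+64=0] ∩ [|A−(4, 4)|²=130]]
2. A_y = 15  [[BA ⟂ BC ⇒ -22x+6y+64=0] ∩ [|A−(4, 4)|²=130]]
   so A = (7, 15)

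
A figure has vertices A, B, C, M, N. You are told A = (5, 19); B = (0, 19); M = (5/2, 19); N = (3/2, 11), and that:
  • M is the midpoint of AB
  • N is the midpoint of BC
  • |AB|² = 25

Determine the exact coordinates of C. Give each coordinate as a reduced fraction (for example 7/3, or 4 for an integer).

C = (3, 3)

1. C_x = 3  [C = 2·N−B = 2·(3/2, 11)−(0, 19)]
2. C_y = 3  [C = 2·N−B = 2·(3/2, 11)−(0, 19)]
   so C = (3, 3)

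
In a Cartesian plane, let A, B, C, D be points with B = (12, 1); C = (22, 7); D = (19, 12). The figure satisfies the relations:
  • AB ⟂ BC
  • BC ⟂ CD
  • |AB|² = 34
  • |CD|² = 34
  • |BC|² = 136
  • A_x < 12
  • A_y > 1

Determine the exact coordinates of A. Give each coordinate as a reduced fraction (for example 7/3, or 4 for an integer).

A = (9, 6)

1. A_x = 9  [[AB ⟂ BC ⇒ -10x-6y+126=0] ∩ [|A−(12, 1)|²=34]]
2. A_y = 6  [[AB ⟂ BC ⇒ -10x-6y+126=0] ∩ [|A−(12, 1)|²=34]]
   so A = (9, 6)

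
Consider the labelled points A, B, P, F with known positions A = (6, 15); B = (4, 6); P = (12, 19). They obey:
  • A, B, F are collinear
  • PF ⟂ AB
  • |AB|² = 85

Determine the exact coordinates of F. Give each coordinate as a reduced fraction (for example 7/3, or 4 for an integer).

1. F_x = 606/85  [[A, B, F are collinear ⇒ 9x-2y-24=0] ∩ [PF ⟂ AB ⇒ -2x-9y+195=0]]
2. F_y = 1707/85  [[A, B, F are collinear ⇒ 9x-2y-24=0] ∩ [PF ⟂ AB ⇒ -2x-9y+195=0]]
   so F = (606/85, 1707/85)

F = (606/85, 1707/85)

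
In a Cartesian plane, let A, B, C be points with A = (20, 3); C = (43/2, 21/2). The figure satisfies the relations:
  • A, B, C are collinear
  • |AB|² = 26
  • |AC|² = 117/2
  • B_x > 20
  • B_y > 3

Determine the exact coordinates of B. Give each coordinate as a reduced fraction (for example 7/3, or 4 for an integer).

1. B_x = 21  [[A, B, C are collinear ⇒ 15/2x-3/2y-291/2=0] ∩ [|B−(20, 3)|²=26]]
2. B_y = 8  [[A, B, C are collinear ⇒ 15/2x-3/2y-291/2=0] ∩ [|B−(20, 3)|²=26]]
   so B = (21, 8)

B = (21, 8)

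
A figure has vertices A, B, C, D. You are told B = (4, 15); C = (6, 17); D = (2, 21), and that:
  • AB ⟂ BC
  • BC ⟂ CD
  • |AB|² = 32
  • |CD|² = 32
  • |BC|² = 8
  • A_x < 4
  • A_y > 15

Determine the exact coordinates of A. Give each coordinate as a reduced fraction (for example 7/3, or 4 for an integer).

1. A_x = 0  [[AB ⟂ BC ⇒ -2x-2y+38=0] ∩ [|A−(4, 15)|²=32]]
2. A_y = 19  [[AB ⟂ BC ⇒ -2x-2y+38=0] ∩ [|A−(4, 15)|²=32]]
   so A = (0, 19)

A = (0, 19)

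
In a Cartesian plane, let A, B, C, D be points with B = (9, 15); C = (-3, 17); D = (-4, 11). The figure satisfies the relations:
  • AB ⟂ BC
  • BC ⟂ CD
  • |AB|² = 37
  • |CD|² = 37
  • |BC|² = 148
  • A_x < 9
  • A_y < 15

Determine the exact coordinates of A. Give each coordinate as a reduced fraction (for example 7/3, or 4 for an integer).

A = (8, 9)

1. A_x = 8  [[AB ⟂ BC ⇒ 12x-2y-78=0] ∩ [|A−(9, 15)|²=37]]
2. A_y = 9  [[AB ⟂ BC ⇒ 12x-2y-78=0] ∩ [|A−(9, 15)|²=37]]
   so A = (8, 9)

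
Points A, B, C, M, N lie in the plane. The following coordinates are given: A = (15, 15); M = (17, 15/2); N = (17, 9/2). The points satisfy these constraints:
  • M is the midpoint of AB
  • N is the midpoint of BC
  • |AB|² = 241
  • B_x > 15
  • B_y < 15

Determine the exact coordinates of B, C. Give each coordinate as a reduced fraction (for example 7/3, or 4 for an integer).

1. B_x = 19  [B = 2·M−A = 2·(17, 15/2)−(15, 15)]
2. B_y = 0  [B = 2·M−A = 2·(17, 15/2)−(15, 15)]
   so B = (19, 0)
3. C_x = 15  [C = 2·N−B = 2·(17, 9/2)−(19, 0)]
4. C_y = 9  [C = 2·N−B = 2·(17, 9/2)−(19, 0)]
   so C = (15, 9)

B = (19, 0)
C = (15, 9)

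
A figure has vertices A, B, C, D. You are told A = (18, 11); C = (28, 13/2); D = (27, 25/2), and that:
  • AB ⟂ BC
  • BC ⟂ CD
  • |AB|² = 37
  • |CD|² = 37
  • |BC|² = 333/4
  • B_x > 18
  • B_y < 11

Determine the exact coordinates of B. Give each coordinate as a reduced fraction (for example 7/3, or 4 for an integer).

1. B_x = 19  [[BC ⟂ CD ⇒ 1x-6y+11=0] ∩ [|B−(18, 11)|²=37]]
2. B_y = 5  [[BC ⟂ CD ⇒ 1x-6y+11=0] ∩ [|B−(18, 11)|²=37]]
   so B = (19, 5)

B = (19, 5)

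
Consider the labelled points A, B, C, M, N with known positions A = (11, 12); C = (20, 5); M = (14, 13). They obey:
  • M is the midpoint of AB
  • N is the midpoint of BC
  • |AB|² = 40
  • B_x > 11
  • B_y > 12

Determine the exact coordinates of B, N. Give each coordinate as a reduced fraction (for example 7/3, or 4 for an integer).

1. B_x = 17  [B = 2·M−A = 2·(14, 13)−(11, 12)]
2. B_y = 14  [B = 2·M−A = 2·(14, 13)−(11, 12)]
   so B = (17, 14)
3. N_x = 37/2  [2·N = B+C = (17, 14)+(20, 5)]
4. N_y = 19/2  [2·N = B+C = (17, 14)+(20, 5)]
   so N = (37/2, 19/2)

B = (17, 14)
N = (37/2, 19/2)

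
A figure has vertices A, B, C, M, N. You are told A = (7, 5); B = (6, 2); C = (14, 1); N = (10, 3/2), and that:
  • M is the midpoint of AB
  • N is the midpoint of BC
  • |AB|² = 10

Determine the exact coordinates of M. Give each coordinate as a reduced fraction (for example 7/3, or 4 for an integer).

M = (13/2, 7/2)

1. M_x = 13/2  [2·M = A+B = (7, 5)+(6, 2)]
2. M_y = 7/2  [2·M = A+B = (7, 5)+(6, 2)]
   so M = (13/2, 7/2)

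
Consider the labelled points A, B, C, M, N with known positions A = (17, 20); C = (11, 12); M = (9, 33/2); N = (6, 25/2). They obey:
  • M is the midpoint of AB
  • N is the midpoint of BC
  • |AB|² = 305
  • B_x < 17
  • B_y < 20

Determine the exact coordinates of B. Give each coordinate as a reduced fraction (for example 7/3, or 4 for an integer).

1. B_x = 1  [B = 2·M−A = 2·(9, 33/2)−(17, 20)]
2. B_y = 13  [B = 2·M−A = 2·(9, 33/2)−(17, 20)]
   so B = (1, 13)

B = (1, 13)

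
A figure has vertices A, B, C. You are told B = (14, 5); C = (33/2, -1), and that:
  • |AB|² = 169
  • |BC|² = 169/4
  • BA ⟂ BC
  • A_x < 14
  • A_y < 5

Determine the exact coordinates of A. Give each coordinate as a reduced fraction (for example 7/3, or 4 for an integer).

1. A_x = 2  [[BA ⟂ BC ⇒ 5/2x-6y-5=0] ∩ [|A−(14, 5)|²=169]]
2. A_y = 0  [[BA ⟂ BC ⇒ 5/2x-6y-5=0] ∩ [|A−(14, 5)|²=169]]
   so A = (2, 0)

A = (2, 0)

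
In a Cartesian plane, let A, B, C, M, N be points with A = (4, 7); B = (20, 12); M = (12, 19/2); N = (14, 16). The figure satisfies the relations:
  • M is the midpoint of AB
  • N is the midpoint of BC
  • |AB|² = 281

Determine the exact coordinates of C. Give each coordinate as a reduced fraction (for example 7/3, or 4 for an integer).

C = (8, 20)

1. C_x = 8  [C = 2·N−B = 2·(14, 16)−(20, 12)]
2. C_y = 20  [C = 2·N−B = 2·(14, 16)−(20, 12)]
   so C = (8, 20)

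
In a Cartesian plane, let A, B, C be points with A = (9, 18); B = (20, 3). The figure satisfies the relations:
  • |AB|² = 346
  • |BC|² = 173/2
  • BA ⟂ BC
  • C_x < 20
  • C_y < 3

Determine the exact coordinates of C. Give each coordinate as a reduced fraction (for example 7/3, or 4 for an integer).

C = (25/2, -5/2)

1. C_x = 25/2  [[BA ⟂ BC ⇒ -11x+15y+175=0] ∩ [|C−(20, 3)|²=173/2]]
2. C_y = -5/2  [[BA ⟂ BC ⇒ -11x+15y+175=0] ∩ [|C−(20, 3)|²=173/2]]
   so C = (25/2, -5/2)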